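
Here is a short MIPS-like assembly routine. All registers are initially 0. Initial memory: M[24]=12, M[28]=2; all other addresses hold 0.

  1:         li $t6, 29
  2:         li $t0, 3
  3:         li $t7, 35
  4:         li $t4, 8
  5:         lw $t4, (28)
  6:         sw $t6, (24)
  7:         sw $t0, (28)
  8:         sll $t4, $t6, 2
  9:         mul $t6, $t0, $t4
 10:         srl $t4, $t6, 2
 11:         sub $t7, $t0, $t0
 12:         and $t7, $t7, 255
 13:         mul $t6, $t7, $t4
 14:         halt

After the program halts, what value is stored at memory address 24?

29

li $t6, 29 → $t6=29
li $t0, 3 → $t0=3
li $t7, 35 → $t7=35
li $t4, 8 → $t4=8
lw $t4, (28) → $t4=M[28]=2
sw $t6, (24) → M[24]=29
sw $t0, (28) → M[28]=3
sll $t4, $t6, 2 → $t4=29<<2=116
mul $t6, $t0, $t4 → $t6=3*116=348
srl $t4, $t6, 2 → $t4=348>>2=87
sub $t7, $t0, $t0 → $t7=3-3=0
and $t7, $t7, 255 → $t7=0&255=0
mul $t6, $t7, $t4 → $t6=0*87=0
halt.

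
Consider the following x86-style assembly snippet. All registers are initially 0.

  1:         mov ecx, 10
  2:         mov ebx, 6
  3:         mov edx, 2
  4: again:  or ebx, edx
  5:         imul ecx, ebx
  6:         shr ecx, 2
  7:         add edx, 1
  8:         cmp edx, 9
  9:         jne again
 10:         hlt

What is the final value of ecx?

892

after mov ecx, 10: ecx=10
after mov ebx, 6: ebx=6
after mov edx, 2: edx=2
after or ebx, edx: ebx=6|2=6
after imul ecx, ebx: ecx=10*6=60
after shr ecx, 2: ecx=60>>2=15
after add edx, 1: edx=2+1=3
cmp edx, 9  (cmp 3,9)
jne again: taken
after or ebx, edx: ebx=6|3=7
after imul ecx, ebx: ecx=15*7=105
after shr ecx, 2: ecx=105>>2=26
after add edx, 1: edx=3+1=4
cmp edx, 9  (cmp 4,9)
jne again: taken
after or ebx, edx: ebx=7|4=7
after imul ecx, ebx: ecx=26*7=182
after shr ecx, 2: ecx=182>>2=45
after add edx, 1: edx=4+1=5
cmp edx, 9  (cmp 5,9)
jne again: taken
after or ebx, edx: ebx=7|5=7
after imul ecx, ebx: ecx=45*7=315
after shr ecx, 2: ecx=315>>2=78
after add edx, 1: edx=5+1=6
cmp edx, 9  (cmp 6,9)
jne again: taken
after or ebx, edx: ebx=7|6=7
after imul ecx, ebx: ecx=78*7=546
after shr ecx, 2: ecx=546>>2=136
after add edx, 1: edx=6+1=7
cmp edx, 9  (cmp 7,9)
jne again: taken
after or ebx, edx: ebx=7|7=7
after imul ecx, ebx: ecx=136*7=952
after shr ecx, 2: ecx=952>>2=238
after add edx, 1: edx=7+1=8
cmp edx, 9  (cmp 8,9)
jne again: taken
after or ebx, edx: ebx=7|8=15
after imul ecx, ebx: ecx=238*15=3570
after shr ecx, 2: ecx=3570>>2=892
after add edx, 1: edx=8+1=9
cmp edx, 9  (cmp 9,9)
jne again: not taken
halt.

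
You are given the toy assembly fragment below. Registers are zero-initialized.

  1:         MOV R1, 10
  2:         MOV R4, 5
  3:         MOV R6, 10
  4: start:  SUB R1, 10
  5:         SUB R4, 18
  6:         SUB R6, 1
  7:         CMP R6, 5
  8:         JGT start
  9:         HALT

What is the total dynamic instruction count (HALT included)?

29

R1=10
R4=5
R6=10
R1=10-10=0
R4=5-18=-13
R6=10-1=9
CMP R6, 5  (cmp 9,5)
JGT start: taken
R1=0-10=-10
R4=(-13)-18=-31
R6=9-1=8
CMP R6, 5  (cmp 8,5)
JGT start: taken
R1=(-10)-10=-20
R4=(-31)-18=-49
R6=8-1=7
CMP R6, 5  (cmp 7,5)
JGT start: taken
R1=(-20)-10=-30
R4=(-49)-18=-67
R6=7-1=6
CMP R6, 5  (cmp 6,5)
JGT start: taken
R1=(-30)-10=-40
R4=(-67)-18=-85
R6=6-1=5
CMP R6, 5  (cmp 5,5)
JGT start: not taken
halt.
Total executed instructions: 29.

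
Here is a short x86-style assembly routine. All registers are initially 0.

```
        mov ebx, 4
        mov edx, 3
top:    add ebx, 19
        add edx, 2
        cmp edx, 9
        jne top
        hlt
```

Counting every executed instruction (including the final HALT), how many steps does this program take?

ebx=4
edx=3
ebx=4+19=23
edx=3+2=5
cmp edx, 9  (cmp 5,9)
jne top: taken
ebx=23+19=42
edx=5+2=7
cmp edx, 9  (cmp 7,9)
jne top: taken
ebx=42+19=61
edx=7+2=9
cmp edx, 9  (cmp 9,9)
jne top: not taken
halt.
Total executed instructions: 15.

15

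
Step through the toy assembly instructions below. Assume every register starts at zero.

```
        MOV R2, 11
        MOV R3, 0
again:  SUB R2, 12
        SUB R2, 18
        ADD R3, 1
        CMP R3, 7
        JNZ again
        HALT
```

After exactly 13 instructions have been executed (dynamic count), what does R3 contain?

2

MOV R2, 11 → R2=11
MOV R3, 0 → R3=0
SUB R2, 12 → R2=11-12=-1
SUB R2, 18 → R2=(-1)-18=-19
ADD R3, 1 → R3=0+1=1
CMP R3, 7  (cmp 1,7)
JNZ again: taken
SUB R2, 12 → R2=(-19)-12=-31
SUB R2, 18 → R2=(-31)-18=-49
ADD R3, 1 → R3=1+1=2
CMP R3, 7  (cmp 2,7)
JNZ again: taken
SUB R2, 12 → R2=(-49)-12=-61
After step 13: R3 = 2.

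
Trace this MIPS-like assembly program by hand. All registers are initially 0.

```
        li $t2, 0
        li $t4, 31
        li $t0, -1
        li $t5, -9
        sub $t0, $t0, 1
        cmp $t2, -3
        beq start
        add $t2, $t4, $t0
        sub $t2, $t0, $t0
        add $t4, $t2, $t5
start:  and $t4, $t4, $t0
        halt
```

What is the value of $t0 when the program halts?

after li $t2, 0: $t2=0
after li $t4, 31: $t4=31
after li $t0, -1: $t0=-1
after li $t5, -9: $t5=-9
after sub $t0, $t0, 1: $t0=(-1)-1=-2
cmp $t2, -3  (cmp 0,-3)
beq start: not taken
after add $t2, $t4, $t0: $t2=31+(-2)=29
after sub $t2, $t0, $t0: $t2=(-2)-(-2)=0
after add $t4, $t2, $t5: $t4=0+(-9)=-9
after and $t4, $t4, $t0: $t4=(-9)&(-2)=-10
halt.

-2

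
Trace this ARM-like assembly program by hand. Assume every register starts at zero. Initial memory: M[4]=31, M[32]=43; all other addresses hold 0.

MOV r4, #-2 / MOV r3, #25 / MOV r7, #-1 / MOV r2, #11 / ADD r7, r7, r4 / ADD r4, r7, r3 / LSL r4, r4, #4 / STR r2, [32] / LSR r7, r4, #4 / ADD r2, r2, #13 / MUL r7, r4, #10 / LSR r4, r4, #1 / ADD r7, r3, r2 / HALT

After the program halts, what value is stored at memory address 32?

11

r4=-2
r3=25
r7=-1
r2=11
r7=(-1)+(-2)=-3
r4=(-3)+25=22
r4=22<<4=352
STR r2, [32] → M[32]=11
r7=352>>4=22
r2=11+13=24
r7=352*10=3520
r4=352>>1=176
r7=25+24=49
halt.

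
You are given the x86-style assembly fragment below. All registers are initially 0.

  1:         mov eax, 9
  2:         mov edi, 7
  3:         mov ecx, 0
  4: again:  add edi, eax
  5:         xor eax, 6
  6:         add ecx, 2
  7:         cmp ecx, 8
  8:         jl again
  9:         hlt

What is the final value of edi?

eax=9
edi=7
ecx=0
edi=7+9=16
eax=9^6=15
ecx=0+2=2
cmp ecx, 8  (cmp 2,8)
jl again: taken
edi=16+15=31
eax=15^6=9
ecx=2+2=4
cmp ecx, 8  (cmp 4,8)
jl again: taken
edi=31+9=40
eax=9^6=15
ecx=4+2=6
cmp ecx, 8  (cmp 6,8)
jl again: taken
edi=40+15=55
eax=15^6=9
ecx=6+2=8
cmp ecx, 8  (cmp 8,8)
jl again: not taken
halt.

55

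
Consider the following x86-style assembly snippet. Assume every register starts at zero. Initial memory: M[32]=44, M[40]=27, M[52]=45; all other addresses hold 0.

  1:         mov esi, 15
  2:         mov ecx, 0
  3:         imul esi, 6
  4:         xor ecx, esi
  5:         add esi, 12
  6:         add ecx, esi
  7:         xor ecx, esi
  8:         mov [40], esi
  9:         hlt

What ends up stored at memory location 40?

after mov esi, 15: esi=15
after mov ecx, 0: ecx=0
after imul esi, 6: esi=15*6=90
after xor ecx, esi: ecx=0^90=90
after add esi, 12: esi=90+12=102
after add ecx, esi: ecx=90+102=192
after xor ecx, esi: ecx=192^102=166
mov [40], esi → M[40]=102
halt.

102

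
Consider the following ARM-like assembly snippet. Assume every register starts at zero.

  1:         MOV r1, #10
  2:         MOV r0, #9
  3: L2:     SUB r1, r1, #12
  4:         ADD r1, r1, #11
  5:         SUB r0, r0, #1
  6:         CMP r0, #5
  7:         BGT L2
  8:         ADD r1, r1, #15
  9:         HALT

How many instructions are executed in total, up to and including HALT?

24

r1=10
r0=9
r1=10-12=-2
r1=(-2)+11=9
r0=9-1=8
CMP r0, #5  (cmp 8,5)
BGT L2: taken
r1=9-12=-3
r1=(-3)+11=8
r0=8-1=7
CMP r0, #5  (cmp 7,5)
BGT L2: taken
r1=8-12=-4
r1=(-4)+11=7
r0=7-1=6
CMP r0, #5  (cmp 6,5)
BGT L2: taken
r1=7-12=-5
r1=(-5)+11=6
r0=6-1=5
CMP r0, #5  (cmp 5,5)
BGT L2: not taken
r1=6+15=21
halt.
Total executed instructions: 24.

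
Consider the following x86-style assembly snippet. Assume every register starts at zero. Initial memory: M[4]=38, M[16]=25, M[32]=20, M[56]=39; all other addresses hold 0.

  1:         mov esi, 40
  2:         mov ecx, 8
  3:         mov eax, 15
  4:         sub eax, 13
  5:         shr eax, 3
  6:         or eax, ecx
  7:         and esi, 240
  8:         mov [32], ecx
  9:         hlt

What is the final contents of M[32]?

after mov esi, 40: esi=40
after mov ecx, 8: ecx=8
after mov eax, 15: eax=15
after sub eax, 13: eax=15-13=2
after shr eax, 3: eax=2>>3=0
after or eax, ecx: eax=0|8=8
after and esi, 240: esi=40&240=32
mov [32], ecx → M[32]=8
halt.

8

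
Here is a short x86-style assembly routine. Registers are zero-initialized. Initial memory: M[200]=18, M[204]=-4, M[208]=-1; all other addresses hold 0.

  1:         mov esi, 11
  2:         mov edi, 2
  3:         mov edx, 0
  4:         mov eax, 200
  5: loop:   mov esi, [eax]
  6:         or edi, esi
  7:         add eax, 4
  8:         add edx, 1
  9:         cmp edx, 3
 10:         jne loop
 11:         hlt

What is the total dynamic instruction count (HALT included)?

after mov esi, 11: esi=11
after mov edi, 2: edi=2
after mov edx, 0: edx=0
after mov eax, 200: eax=200
after mov esi, [eax]: esi=M[200]=18
after or edi, esi: edi=2|18=18
after add eax, 4: eax=200+4=204
after add edx, 1: edx=0+1=1
cmp edx, 3  (cmp 1,3)
jne loop: taken
after mov esi, [eax]: esi=M[204]=-4
after or edi, esi: edi=18|(-4)=-2
after add eax, 4: eax=204+4=208
after add edx, 1: edx=1+1=2
cmp edx, 3  (cmp 2,3)
jne loop: taken
after mov esi, [eax]: esi=M[208]=-1
after or edi, esi: edi=(-2)|(-1)=-1
after add eax, 4: eax=208+4=212
after add edx, 1: edx=2+1=3
cmp edx, 3  (cmp 3,3)
jne loop: not taken
halt.
Total executed instructions: 23.

23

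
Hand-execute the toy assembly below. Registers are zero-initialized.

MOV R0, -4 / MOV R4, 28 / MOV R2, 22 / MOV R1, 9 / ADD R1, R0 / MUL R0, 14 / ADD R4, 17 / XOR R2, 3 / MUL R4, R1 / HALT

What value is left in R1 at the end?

5

after MOV R0, -4: R0=-4
after MOV R4, 28: R4=28
after MOV R2, 22: R2=22
after MOV R1, 9: R1=9
after ADD R1, R0: R1=9+(-4)=5
after MUL R0, 14: R0=(-4)*14=-56
after ADD R4, 17: R4=28+17=45
after XOR R2, 3: R2=22^3=21
after MUL R4, R1: R4=45*5=225
halt.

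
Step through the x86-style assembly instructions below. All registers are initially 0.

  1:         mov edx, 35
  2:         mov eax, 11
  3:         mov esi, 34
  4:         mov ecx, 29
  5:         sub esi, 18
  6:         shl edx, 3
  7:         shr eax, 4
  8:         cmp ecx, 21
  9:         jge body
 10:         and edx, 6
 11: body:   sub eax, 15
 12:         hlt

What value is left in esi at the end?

16

after mov edx, 35: edx=35
after mov eax, 11: eax=11
after mov esi, 34: esi=34
after mov ecx, 29: ecx=29
after sub esi, 18: esi=34-18=16
after shl edx, 3: edx=35<<3=280
after shr eax, 4: eax=11>>4=0
cmp ecx, 21  (cmp 29,21)
jge body: taken
after sub eax, 15: eax=0-15=-15
halt.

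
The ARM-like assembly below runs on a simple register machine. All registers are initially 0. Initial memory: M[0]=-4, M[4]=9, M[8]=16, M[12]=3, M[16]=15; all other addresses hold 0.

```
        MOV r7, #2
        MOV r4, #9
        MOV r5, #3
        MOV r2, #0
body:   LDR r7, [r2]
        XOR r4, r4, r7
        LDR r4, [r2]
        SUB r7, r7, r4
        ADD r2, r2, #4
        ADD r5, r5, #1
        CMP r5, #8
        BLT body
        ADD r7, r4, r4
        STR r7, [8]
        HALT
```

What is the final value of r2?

after MOV r7, #2: r7=2
after MOV r4, #9: r4=9
after MOV r5, #3: r5=3
after MOV r2, #0: r2=0
after LDR r7, [r2]: r7=M[0]=-4
after XOR r4, r4, r7: r4=9^(-4)=-11
after LDR r4, [r2]: r4=M[0]=-4
after SUB r7, r7, r4: r7=(-4)-(-4)=0
after ADD r2, r2, #4: r2=0+4=4
after ADD r5, r5, #1: r5=3+1=4
CMP r5, #8  (cmp 4,8)
BLT body: taken
after LDR r7, [r2]: r7=M[4]=9
after XOR r4, r4, r7: r4=(-4)^9=-11
after LDR r4, [r2]: r4=M[4]=9
after SUB r7, r7, r4: r7=9-9=0
after ADD r2, r2, #4: r2=4+4=8
after ADD r5, r5, #1: r5=4+1=5
CMP r5, #8  (cmp 5,8)
BLT body: taken
after LDR r7, [r2]: r7=M[8]=16
after XOR r4, r4, r7: r4=9^16=25
after LDR r4, [r2]: r4=M[8]=16
after SUB r7, r7, r4: r7=16-16=0
after ADD r2, r2, #4: r2=8+4=12
after ADD r5, r5, #1: r5=5+1=6
CMP r5, #8  (cmp 6,8)
BLT body: taken
after LDR r7, [r2]: r7=M[12]=3
after XOR r4, r4, r7: r4=16^3=19
after LDR r4, [r2]: r4=M[12]=3
after SUB r7, r7, r4: r7=3-3=0
after ADD r2, r2, #4: r2=12+4=16
after ADD r5, r5, #1: r5=6+1=7
CMP r5, #8  (cmp 7,8)
BLT body: taken
after LDR r7, [r2]: r7=M[16]=15
after XOR r4, r4, r7: r4=3^15=12
after LDR r4, [r2]: r4=M[16]=15
after SUB r7, r7, r4: r7=15-15=0
after ADD r2, r2, #4: r2=16+4=20
after ADD r5, r5, #1: r5=7+1=8
CMP r5, #8  (cmp 8,8)
BLT body: not taken
after ADD r7, r4, r4: r7=15+15=30
STR r7, [8] → M[8]=30
halt.

20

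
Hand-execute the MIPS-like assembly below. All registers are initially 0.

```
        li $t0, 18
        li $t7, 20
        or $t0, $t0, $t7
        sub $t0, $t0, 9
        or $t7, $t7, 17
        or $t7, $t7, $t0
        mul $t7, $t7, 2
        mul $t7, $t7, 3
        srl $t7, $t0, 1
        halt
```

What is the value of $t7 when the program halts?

6

after li $t0, 18: $t0=18
after li $t7, 20: $t7=20
after or $t0, $t0, $t7: $t0=18|20=22
after sub $t0, $t0, 9: $t0=22-9=13
after or $t7, $t7, 17: $t7=20|17=21
after or $t7, $t7, $t0: $t7=21|13=29
after mul $t7, $t7, 2: $t7=29*2=58
after mul $t7, $t7, 3: $t7=58*3=174
after srl $t7, $t0, 1: $t7=13>>1=6
halt.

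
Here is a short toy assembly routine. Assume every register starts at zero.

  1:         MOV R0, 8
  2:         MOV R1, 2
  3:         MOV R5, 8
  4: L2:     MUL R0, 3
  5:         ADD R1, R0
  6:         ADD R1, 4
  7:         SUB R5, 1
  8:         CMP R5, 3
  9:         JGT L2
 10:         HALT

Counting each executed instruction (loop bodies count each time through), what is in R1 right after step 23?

R0=8
R1=2
R5=8
R0=8*3=24
R1=2+24=26
R1=26+4=30
R5=8-1=7
CMP R5, 3  (cmp 7,3)
JGT L2: taken
R0=24*3=72
R1=30+72=102
R1=102+4=106
R5=7-1=6
CMP R5, 3  (cmp 6,3)
JGT L2: taken
R0=72*3=216
R1=106+216=322
R1=322+4=326
R5=6-1=5
CMP R5, 3  (cmp 5,3)
JGT L2: taken
R0=216*3=648
R1=326+648=974
After step 23: R1 = 974.

974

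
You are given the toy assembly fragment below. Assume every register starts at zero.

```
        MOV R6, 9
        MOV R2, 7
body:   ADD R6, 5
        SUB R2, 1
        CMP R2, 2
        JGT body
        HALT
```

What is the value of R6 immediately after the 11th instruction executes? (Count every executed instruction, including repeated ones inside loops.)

24

R6=9
R2=7
R6=9+5=14
R2=7-1=6
CMP R2, 2  (cmp 6,2)
JGT body: taken
R6=14+5=19
R2=6-1=5
CMP R2, 2  (cmp 5,2)
JGT body: taken
R6=19+5=24
After step 11: R6 = 24.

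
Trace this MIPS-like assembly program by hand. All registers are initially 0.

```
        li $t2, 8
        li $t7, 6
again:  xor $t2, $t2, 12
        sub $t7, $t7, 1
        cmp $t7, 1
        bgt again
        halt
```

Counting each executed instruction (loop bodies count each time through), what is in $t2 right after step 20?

4

after li $t2, 8: $t2=8
after li $t7, 6: $t7=6
after xor $t2, $t2, 12: $t2=8^12=4
after sub $t7, $t7, 1: $t7=6-1=5
cmp $t7, 1  (cmp 5,1)
bgt again: taken
after xor $t2, $t2, 12: $t2=4^12=8
after sub $t7, $t7, 1: $t7=5-1=4
cmp $t7, 1  (cmp 4,1)
bgt again: taken
after xor $t2, $t2, 12: $t2=8^12=4
after sub $t7, $t7, 1: $t7=4-1=3
cmp $t7, 1  (cmp 3,1)
bgt again: taken
after xor $t2, $t2, 12: $t2=4^12=8
after sub $t7, $t7, 1: $t7=3-1=2
cmp $t7, 1  (cmp 2,1)
bgt again: taken
after xor $t2, $t2, 12: $t2=8^12=4
after sub $t7, $t7, 1: $t7=2-1=1
After step 20: $t2 = 4.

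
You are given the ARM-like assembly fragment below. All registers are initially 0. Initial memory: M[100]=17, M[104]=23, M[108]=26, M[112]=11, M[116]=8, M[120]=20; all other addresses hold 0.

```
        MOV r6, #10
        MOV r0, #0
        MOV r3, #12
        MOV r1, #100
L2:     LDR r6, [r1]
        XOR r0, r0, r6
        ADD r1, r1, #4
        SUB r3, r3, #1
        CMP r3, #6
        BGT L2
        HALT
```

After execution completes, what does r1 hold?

r6=10
r0=0
r3=12
r1=100
r6=M[100]=17
r0=0^17=17
r1=100+4=104
r3=12-1=11
CMP r3, #6  (cmp 11,6)
BGT L2: taken
r6=M[104]=23
r0=17^23=6
r1=104+4=108
r3=11-1=10
CMP r3, #6  (cmp 10,6)
BGT L2: taken
r6=M[108]=26
r0=6^26=28
r1=108+4=112
r3=10-1=9
CMP r3, #6  (cmp 9,6)
BGT L2: taken
r6=M[112]=11
r0=28^11=23
r1=112+4=116
r3=9-1=8
CMP r3, #6  (cmp 8,6)
BGT L2: taken
r6=M[116]=8
r0=23^8=31
r1=116+4=120
r3=8-1=7
CMP r3, #6  (cmp 7,6)
BGT L2: taken
r6=M[120]=20
r0=31^20=11
r1=120+4=124
r3=7-1=6
CMP r3, #6  (cmp 6,6)
BGT L2: not taken
halt.

124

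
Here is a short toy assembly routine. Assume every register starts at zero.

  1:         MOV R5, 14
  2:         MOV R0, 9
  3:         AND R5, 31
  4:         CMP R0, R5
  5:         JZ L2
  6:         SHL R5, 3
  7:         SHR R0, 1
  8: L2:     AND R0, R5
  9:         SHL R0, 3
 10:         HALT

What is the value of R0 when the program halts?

after MOV R5, 14: R5=14
after MOV R0, 9: R0=9
after AND R5, 31: R5=14&31=14
CMP R0, R5  (cmp 9,14)
JZ L2: not taken
after SHL R5, 3: R5=14<<3=112
after SHR R0, 1: R0=9>>1=4
after AND R0, R5: R0=4&112=0
after SHL R0, 3: R0=0<<3=0
halt.

0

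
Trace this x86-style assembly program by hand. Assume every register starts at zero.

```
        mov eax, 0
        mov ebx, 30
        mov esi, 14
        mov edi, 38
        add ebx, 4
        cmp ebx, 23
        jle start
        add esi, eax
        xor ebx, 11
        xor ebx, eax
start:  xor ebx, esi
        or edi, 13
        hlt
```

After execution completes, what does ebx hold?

39

after mov eax, 0: eax=0
after mov ebx, 30: ebx=30
after mov esi, 14: esi=14
after mov edi, 38: edi=38
after add ebx, 4: ebx=30+4=34
cmp ebx, 23  (cmp 34,23)
jle start: not taken
after add esi, eax: esi=14+0=14
after xor ebx, 11: ebx=34^11=41
after xor ebx, eax: ebx=41^0=41
after xor ebx, esi: ebx=41^14=39
after or edi, 13: edi=38|13=47
halt.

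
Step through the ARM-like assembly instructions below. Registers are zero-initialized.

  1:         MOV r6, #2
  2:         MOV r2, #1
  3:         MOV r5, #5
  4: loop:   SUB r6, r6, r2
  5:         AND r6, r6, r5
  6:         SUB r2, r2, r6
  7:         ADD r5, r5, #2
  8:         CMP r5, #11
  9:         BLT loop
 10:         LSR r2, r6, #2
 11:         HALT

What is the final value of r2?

after MOV r6, #2: r6=2
after MOV r2, #1: r2=1
after MOV r5, #5: r5=5
after SUB r6, r6, r2: r6=2-1=1
after AND r6, r6, r5: r6=1&5=1
after SUB r2, r2, r6: r2=1-1=0
after ADD r5, r5, #2: r5=5+2=7
CMP r5, #11  (cmp 7,11)
BLT loop: taken
after SUB r6, r6, r2: r6=1-0=1
after AND r6, r6, r5: r6=1&7=1
after SUB r2, r2, r6: r2=0-1=-1
after ADD r5, r5, #2: r5=7+2=9
CMP r5, #11  (cmp 9,11)
BLT loop: taken
after SUB r6, r6, r2: r6=1-(-1)=2
after AND r6, r6, r5: r6=2&9=0
after SUB r2, r2, r6: r2=(-1)-0=-1
after ADD r5, r5, #2: r5=9+2=11
CMP r5, #11  (cmp 11,11)
BLT loop: not taken
after LSR r2, r6, #2: r2=0>>2=0
halt.

0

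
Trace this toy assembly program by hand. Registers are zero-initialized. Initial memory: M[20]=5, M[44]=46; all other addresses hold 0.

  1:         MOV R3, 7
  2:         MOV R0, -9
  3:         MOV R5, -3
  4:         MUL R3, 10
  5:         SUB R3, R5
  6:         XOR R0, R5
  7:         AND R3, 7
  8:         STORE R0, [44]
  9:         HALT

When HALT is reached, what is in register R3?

after MOV R3, 7: R3=7
after MOV R0, -9: R0=-9
after MOV R5, -3: R5=-3
after MUL R3, 10: R3=7*10=70
after SUB R3, R5: R3=70-(-3)=73
after XOR R0, R5: R0=(-9)^(-3)=10
after AND R3, 7: R3=73&7=1
STORE R0, [44] → M[44]=10
halt.

1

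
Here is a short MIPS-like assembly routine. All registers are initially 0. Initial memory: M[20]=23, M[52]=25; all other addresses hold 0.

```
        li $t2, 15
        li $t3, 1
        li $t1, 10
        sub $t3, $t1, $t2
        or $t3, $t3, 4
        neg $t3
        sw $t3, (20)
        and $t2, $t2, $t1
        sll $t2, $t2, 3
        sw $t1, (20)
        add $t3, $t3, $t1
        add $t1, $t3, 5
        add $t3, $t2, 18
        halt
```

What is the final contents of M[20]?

10

after li $t2, 15: $t2=15
after li $t3, 1: $t3=1
after li $t1, 10: $t1=10
after sub $t3, $t1, $t2: $t3=10-15=-5
after or $t3, $t3, 4: $t3=(-5)|4=-1
after neg $t3: $t3=-(-1)=1
sw $t3, (20) → M[20]=1
after and $t2, $t2, $t1: $t2=15&10=10
after sll $t2, $t2, 3: $t2=10<<3=80
sw $t1, (20) → M[20]=10
after add $t3, $t3, $t1: $t3=1+10=11
after add $t1, $t3, 5: $t1=11+5=16
after add $t3, $t2, 18: $t3=80+18=98
halt.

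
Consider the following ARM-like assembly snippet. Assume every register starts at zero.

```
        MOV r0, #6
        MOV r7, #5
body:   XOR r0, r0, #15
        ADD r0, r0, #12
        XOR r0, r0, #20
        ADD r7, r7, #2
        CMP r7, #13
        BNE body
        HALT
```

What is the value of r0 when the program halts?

r0=6
r7=5
r0=6^15=9
r0=9+12=21
r0=21^20=1
r7=5+2=7
CMP r7, #13  (cmp 7,13)
BNE body: taken
r0=1^15=14
r0=14+12=26
r0=26^20=14
r7=7+2=9
CMP r7, #13  (cmp 9,13)
BNE body: taken
r0=14^15=1
r0=1+12=13
r0=13^20=25
r7=9+2=11
CMP r7, #13  (cmp 11,13)
BNE body: taken
r0=25^15=22
r0=22+12=34
r0=34^20=54
r7=11+2=13
CMP r7, #13  (cmp 13,13)
BNE body: not taken
halt.

54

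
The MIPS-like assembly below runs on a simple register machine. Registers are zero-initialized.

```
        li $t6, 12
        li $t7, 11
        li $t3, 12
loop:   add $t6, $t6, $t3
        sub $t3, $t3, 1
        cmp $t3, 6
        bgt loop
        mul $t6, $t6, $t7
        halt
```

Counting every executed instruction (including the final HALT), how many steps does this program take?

29

after li $t6, 12: $t6=12
after li $t7, 11: $t7=11
after li $t3, 12: $t3=12
after add $t6, $t6, $t3: $t6=12+12=24
after sub $t3, $t3, 1: $t3=12-1=11
cmp $t3, 6  (cmp 11,6)
bgt loop: taken
after add $t6, $t6, $t3: $t6=24+11=35
after sub $t3, $t3, 1: $t3=11-1=10
cmp $t3, 6  (cmp 10,6)
bgt loop: taken
after add $t6, $t6, $t3: $t6=35+10=45
after sub $t3, $t3, 1: $t3=10-1=9
cmp $t3, 6  (cmp 9,6)
bgt loop: taken
after add $t6, $t6, $t3: $t6=45+9=54
after sub $t3, $t3, 1: $t3=9-1=8
cmp $t3, 6  (cmp 8,6)
bgt loop: taken
after add $t6, $t6, $t3: $t6=54+8=62
after sub $t3, $t3, 1: $t3=8-1=7
cmp $t3, 6  (cmp 7,6)
bgt loop: taken
after add $t6, $t6, $t3: $t6=62+7=69
after sub $t3, $t3, 1: $t3=7-1=6
cmp $t3, 6  (cmp 6,6)
bgt loop: not taken
after mul $t6, $t6, $t7: $t6=69*11=759
halt.
Total executed instructions: 29.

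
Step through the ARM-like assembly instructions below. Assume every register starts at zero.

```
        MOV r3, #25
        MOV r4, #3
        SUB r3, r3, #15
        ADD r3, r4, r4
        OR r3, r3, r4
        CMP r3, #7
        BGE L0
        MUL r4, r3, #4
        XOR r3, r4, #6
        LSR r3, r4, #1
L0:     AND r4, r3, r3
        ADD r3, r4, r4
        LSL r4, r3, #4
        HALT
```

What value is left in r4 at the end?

224

r3=25
r4=3
r3=25-15=10
r3=3+3=6
r3=6|3=7
CMP r3, #7  (cmp 7,7)
BGE L0: taken
r4=7&7=7
r3=7+7=14
r4=14<<4=224
halt.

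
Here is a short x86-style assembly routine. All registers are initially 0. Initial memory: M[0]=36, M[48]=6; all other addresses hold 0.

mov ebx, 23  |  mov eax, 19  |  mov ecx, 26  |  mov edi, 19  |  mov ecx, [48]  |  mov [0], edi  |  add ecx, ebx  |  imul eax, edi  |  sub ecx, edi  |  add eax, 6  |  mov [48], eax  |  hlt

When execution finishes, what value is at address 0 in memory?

ebx=23
eax=19
ecx=26
edi=19
ecx=M[48]=6
mov [0], edi → M[0]=19
ecx=6+23=29
eax=19*19=361
ecx=29-19=10
eax=361+6=367
mov [48], eax → M[48]=367
halt.

19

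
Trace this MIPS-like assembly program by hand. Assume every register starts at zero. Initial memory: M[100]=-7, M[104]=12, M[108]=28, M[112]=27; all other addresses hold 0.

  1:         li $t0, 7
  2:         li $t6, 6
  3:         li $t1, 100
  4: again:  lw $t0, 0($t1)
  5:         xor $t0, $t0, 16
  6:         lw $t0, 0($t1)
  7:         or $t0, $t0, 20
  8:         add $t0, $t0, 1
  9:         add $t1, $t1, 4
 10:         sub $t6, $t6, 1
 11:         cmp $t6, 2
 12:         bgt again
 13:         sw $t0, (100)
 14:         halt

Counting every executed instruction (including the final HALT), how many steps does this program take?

41

$t0=7
$t6=6
$t1=100
$t0=M[100]=-7
$t0=(-7)^16=-23
$t0=M[100]=-7
$t0=(-7)|20=-3
$t0=(-3)+1=-2
$t1=100+4=104
$t6=6-1=5
cmp $t6, 2  (cmp 5,2)
bgt again: taken
$t0=M[104]=12
$t0=12^16=28
$t0=M[104]=12
$t0=12|20=28
$t0=28+1=29
$t1=104+4=108
$t6=5-1=4
cmp $t6, 2  (cmp 4,2)
bgt again: taken
$t0=M[108]=28
$t0=28^16=12
$t0=M[108]=28
$t0=28|20=28
$t0=28+1=29
$t1=108+4=112
$t6=4-1=3
cmp $t6, 2  (cmp 3,2)
bgt again: taken
$t0=M[112]=27
$t0=27^16=11
$t0=M[112]=27
$t0=27|20=31
$t0=31+1=32
$t1=112+4=116
$t6=3-1=2
cmp $t6, 2  (cmp 2,2)
bgt again: not taken
sw $t0, (100) → M[100]=32
halt.
Total executed instructions: 41.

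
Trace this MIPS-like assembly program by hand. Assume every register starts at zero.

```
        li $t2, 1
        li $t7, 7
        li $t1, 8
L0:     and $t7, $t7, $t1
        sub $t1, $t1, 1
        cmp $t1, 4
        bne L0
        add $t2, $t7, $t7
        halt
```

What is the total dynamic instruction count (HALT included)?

li $t2, 1 → $t2=1
li $t7, 7 → $t7=7
li $t1, 8 → $t1=8
and $t7, $t7, $t1 → $t7=7&8=0
sub $t1, $t1, 1 → $t1=8-1=7
cmp $t1, 4  (cmp 7,4)
bne L0: taken
and $t7, $t7, $t1 → $t7=0&7=0
sub $t1, $t1, 1 → $t1=7-1=6
cmp $t1, 4  (cmp 6,4)
bne L0: taken
and $t7, $t7, $t1 → $t7=0&6=0
sub $t1, $t1, 1 → $t1=6-1=5
cmp $t1, 4  (cmp 5,4)
bne L0: taken
and $t7, $t7, $t1 → $t7=0&5=0
sub $t1, $t1, 1 → $t1=5-1=4
cmp $t1, 4  (cmp 4,4)
bne L0: not taken
add $t2, $t7, $t7 → $t2=0+0=0
halt.
Total executed instructions: 21.

21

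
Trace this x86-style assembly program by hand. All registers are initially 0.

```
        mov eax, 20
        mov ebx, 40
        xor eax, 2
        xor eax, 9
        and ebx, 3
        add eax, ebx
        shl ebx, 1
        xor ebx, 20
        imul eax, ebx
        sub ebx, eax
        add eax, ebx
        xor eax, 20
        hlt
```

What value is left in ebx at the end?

eax=20
ebx=40
eax=20^2=22
eax=22^9=31
ebx=40&3=0
eax=31+0=31
ebx=0<<1=0
ebx=0^20=20
eax=31*20=620
ebx=20-620=-600
eax=620+(-600)=20
eax=20^20=0
halt.

-600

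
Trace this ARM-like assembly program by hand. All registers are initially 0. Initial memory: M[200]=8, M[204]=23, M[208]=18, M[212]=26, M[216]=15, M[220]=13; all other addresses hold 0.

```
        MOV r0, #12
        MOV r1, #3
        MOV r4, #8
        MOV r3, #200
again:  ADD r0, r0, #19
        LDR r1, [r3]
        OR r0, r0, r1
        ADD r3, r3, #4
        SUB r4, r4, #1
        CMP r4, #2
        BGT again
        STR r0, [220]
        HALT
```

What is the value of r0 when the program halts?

191

MOV r0, #12 → r0=12
MOV r1, #3 → r1=3
MOV r4, #8 → r4=8
MOV r3, #200 → r3=200
ADD r0, r0, #19 → r0=12+19=31
LDR r1, [r3] → r1=M[200]=8
OR r0, r0, r1 → r0=31|8=31
ADD r3, r3, #4 → r3=200+4=204
SUB r4, r4, #1 → r4=8-1=7
CMP r4, #2  (cmp 7,2)
BGT again: taken
ADD r0, r0, #19 → r0=31+19=50
LDR r1, [r3] → r1=M[204]=23
OR r0, r0, r1 → r0=50|23=55
ADD r3, r3, #4 → r3=204+4=208
SUB r4, r4, #1 → r4=7-1=6
CMP r4, #2  (cmp 6,2)
BGT again: taken
ADD r0, r0, #19 → r0=55+19=74
LDR r1, [r3] → r1=M[208]=18
OR r0, r0, r1 → r0=74|18=90
ADD r3, r3, #4 → r3=208+4=212
SUB r4, r4, #1 → r4=6-1=5
CMP r4, #2  (cmp 5,2)
BGT again: taken
ADD r0, r0, #19 → r0=90+19=109
LDR r1, [r3] → r1=M[212]=26
OR r0, r0, r1 → r0=109|26=127
ADD r3, r3, #4 → r3=212+4=216
SUB r4, r4, #1 → r4=5-1=4
CMP r4, #2  (cmp 4,2)
BGT again: taken
ADD r0, r0, #19 → r0=127+19=146
LDR r1, [r3] → r1=M[216]=15
OR r0, r0, r1 → r0=146|15=159
ADD r3, r3, #4 → r3=216+4=220
SUB r4, r4, #1 → r4=4-1=3
CMP r4, #2  (cmp 3,2)
BGT again: taken
ADD r0, r0, #19 → r0=159+19=178
LDR r1, [r3] → r1=M[220]=13
OR r0, r0, r1 → r0=178|13=191
ADD r3, r3, #4 → r3=220+4=224
SUB r4, r4, #1 → r4=3-1=2
CMP r4, #2  (cmp 2,2)
BGT again: not taken
STR r0, [220] → M[220]=191
halt.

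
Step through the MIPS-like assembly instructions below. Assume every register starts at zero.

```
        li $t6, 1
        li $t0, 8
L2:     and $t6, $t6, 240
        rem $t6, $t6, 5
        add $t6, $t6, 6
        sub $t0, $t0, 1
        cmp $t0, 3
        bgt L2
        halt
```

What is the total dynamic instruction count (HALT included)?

after li $t6, 1: $t6=1
after li $t0, 8: $t0=8
after and $t6, $t6, 240: $t6=1&240=0
after rem $t6, $t6, 5: $t6=0%5=0
after add $t6, $t6, 6: $t6=0+6=6
after sub $t0, $t0, 1: $t0=8-1=7
cmp $t0, 3  (cmp 7,3)
bgt L2: taken
after and $t6, $t6, 240: $t6=6&240=0
after rem $t6, $t6, 5: $t6=0%5=0
after add $t6, $t6, 6: $t6=0+6=6
after sub $t0, $t0, 1: $t0=7-1=6
cmp $t0, 3  (cmp 6,3)
bgt L2: taken
after and $t6, $t6, 240: $t6=6&240=0
after rem $t6, $t6, 5: $t6=0%5=0
after add $t6, $t6, 6: $t6=0+6=6
after sub $t0, $t0, 1: $t0=6-1=5
cmp $t0, 3  (cmp 5,3)
bgt L2: taken
after and $t6, $t6, 240: $t6=6&240=0
after rem $t6, $t6, 5: $t6=0%5=0
after add $t6, $t6, 6: $t6=0+6=6
after sub $t0, $t0, 1: $t0=5-1=4
cmp $t0, 3  (cmp 4,3)
bgt L2: taken
after and $t6, $t6, 240: $t6=6&240=0
after rem $t6, $t6, 5: $t6=0%5=0
after add $t6, $t6, 6: $t6=0+6=6
after sub $t0, $t0, 1: $t0=4-1=3
cmp $t0, 3  (cmp 3,3)
bgt L2: not taken
halt.
Total executed instructions: 33.

33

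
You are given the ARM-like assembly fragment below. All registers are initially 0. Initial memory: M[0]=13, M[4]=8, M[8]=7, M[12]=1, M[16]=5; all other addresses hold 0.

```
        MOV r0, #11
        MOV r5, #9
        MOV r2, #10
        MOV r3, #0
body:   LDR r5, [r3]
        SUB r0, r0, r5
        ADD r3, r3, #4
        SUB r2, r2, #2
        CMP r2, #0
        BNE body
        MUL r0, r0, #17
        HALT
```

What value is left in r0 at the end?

-391

r0=11
r5=9
r2=10
r3=0
r5=M[0]=13
r0=11-13=-2
r3=0+4=4
r2=10-2=8
CMP r2, #0  (cmp 8,0)
BNE body: taken
r5=M[4]=8
r0=(-2)-8=-10
r3=4+4=8
r2=8-2=6
CMP r2, #0  (cmp 6,0)
BNE body: taken
r5=M[8]=7
r0=(-10)-7=-17
r3=8+4=12
r2=6-2=4
CMP r2, #0  (cmp 4,0)
BNE body: taken
r5=M[12]=1
r0=(-17)-1=-18
r3=12+4=16
r2=4-2=2
CMP r2, #0  (cmp 2,0)
BNE body: taken
r5=M[16]=5
r0=(-18)-5=-23
r3=16+4=20
r2=2-2=0
CMP r2, #0  (cmp 0,0)
BNE body: not taken
r0=(-23)*17=-391
halt.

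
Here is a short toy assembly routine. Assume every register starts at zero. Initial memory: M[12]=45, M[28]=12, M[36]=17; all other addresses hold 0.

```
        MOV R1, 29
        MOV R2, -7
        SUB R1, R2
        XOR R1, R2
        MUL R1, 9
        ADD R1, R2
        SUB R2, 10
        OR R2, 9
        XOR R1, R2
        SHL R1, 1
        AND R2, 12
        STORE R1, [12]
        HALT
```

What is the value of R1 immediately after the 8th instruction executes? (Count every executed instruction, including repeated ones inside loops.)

-322

R1=29
R2=-7
R1=29-(-7)=36
R1=36^(-7)=-35
R1=(-35)*9=-315
R1=(-315)+(-7)=-322
R2=(-7)-10=-17
R2=(-17)|9=-17
After step 8: R1 = -322.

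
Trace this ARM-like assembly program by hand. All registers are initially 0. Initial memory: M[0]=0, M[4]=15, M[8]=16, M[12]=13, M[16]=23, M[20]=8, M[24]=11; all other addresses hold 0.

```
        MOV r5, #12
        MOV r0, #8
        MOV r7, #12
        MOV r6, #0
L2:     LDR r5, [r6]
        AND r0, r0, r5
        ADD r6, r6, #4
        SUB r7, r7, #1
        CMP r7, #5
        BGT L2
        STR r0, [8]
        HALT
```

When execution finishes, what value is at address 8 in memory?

0

after MOV r5, #12: r5=12
after MOV r0, #8: r0=8
after MOV r7, #12: r7=12
after MOV r6, #0: r6=0
after LDR r5, [r6]: r5=M[0]=0
after AND r0, r0, r5: r0=8&0=0
after ADD r6, r6, #4: r6=0+4=4
after SUB r7, r7, #1: r7=12-1=11
CMP r7, #5  (cmp 11,5)
BGT L2: taken
after LDR r5, [r6]: r5=M[4]=15
after AND r0, r0, r5: r0=0&15=0
after ADD r6, r6, #4: r6=4+4=8
after SUB r7, r7, #1: r7=11-1=10
CMP r7, #5  (cmp 10,5)
BGT L2: taken
after LDR r5, [r6]: r5=M[8]=16
after AND r0, r0, r5: r0=0&16=0
after ADD r6, r6, #4: r6=8+4=12
after SUB r7, r7, #1: r7=10-1=9
CMP r7, #5  (cmp 9,5)
BGT L2: taken
after LDR r5, [r6]: r5=M[12]=13
after AND r0, r0, r5: r0=0&13=0
after ADD r6, r6, #4: r6=12+4=16
after SUB r7, r7, #1: r7=9-1=8
CMP r7, #5  (cmp 8,5)
BGT L2: taken
after LDR r5, [r6]: r5=M[16]=23
after AND r0, r0, r5: r0=0&23=0
after ADD r6, r6, #4: r6=16+4=20
after SUB r7, r7, #1: r7=8-1=7
CMP r7, #5  (cmp 7,5)
BGT L2: taken
after LDR r5, [r6]: r5=M[20]=8
after AND r0, r0, r5: r0=0&8=0
after ADD r6, r6, #4: r6=20+4=24
after SUB r7, r7, #1: r7=7-1=6
CMP r7, #5  (cmp 6,5)
BGT L2: taken
after LDR r5, [r6]: r5=M[24]=11
after AND r0, r0, r5: r0=0&11=0
after ADD r6, r6, #4: r6=24+4=28
after SUB r7, r7, #1: r7=6-1=5
CMP r7, #5  (cmp 5,5)
BGT L2: not taken
STR r0, [8] → M[8]=0
halt.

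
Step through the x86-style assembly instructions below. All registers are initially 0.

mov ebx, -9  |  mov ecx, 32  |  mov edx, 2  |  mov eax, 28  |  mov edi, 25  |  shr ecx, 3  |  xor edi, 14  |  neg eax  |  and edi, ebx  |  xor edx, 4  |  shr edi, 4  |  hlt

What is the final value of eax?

after mov ebx, -9: ebx=-9
after mov ecx, 32: ecx=32
after mov edx, 2: edx=2
after mov eax, 28: eax=28
after mov edi, 25: edi=25
after shr ecx, 3: ecx=32>>3=4
after xor edi, 14: edi=25^14=23
after neg eax: eax=-(28)=-28
after and edi, ebx: edi=23&(-9)=23
after xor edx, 4: edx=2^4=6
after shr edi, 4: edi=23>>4=1
halt.

-28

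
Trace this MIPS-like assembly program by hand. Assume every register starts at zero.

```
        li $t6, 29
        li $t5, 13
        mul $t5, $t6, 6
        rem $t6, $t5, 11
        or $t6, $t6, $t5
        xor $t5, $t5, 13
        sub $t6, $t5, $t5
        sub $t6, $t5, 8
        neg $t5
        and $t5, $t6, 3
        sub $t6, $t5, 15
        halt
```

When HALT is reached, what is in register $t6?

after li $t6, 29: $t6=29
after li $t5, 13: $t5=13
after mul $t5, $t6, 6: $t5=29*6=174
after rem $t6, $t5, 11: $t6=174%11=9
after or $t6, $t6, $t5: $t6=9|174=175
after xor $t5, $t5, 13: $t5=174^13=163
after sub $t6, $t5, $t5: $t6=163-163=0
after sub $t6, $t5, 8: $t6=163-8=155
after neg $t5: $t5=-(163)=-163
after and $t5, $t6, 3: $t5=155&3=3
after sub $t6, $t5, 15: $t6=3-15=-12
halt.

-12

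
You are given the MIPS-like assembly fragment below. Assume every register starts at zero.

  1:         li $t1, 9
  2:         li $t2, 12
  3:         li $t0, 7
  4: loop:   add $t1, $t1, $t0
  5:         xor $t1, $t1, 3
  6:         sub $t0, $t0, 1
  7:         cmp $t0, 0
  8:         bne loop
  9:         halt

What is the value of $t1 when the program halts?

38

after li $t1, 9: $t1=9
after li $t2, 12: $t2=12
after li $t0, 7: $t0=7
after add $t1, $t1, $t0: $t1=9+7=16
after xor $t1, $t1, 3: $t1=16^3=19
after sub $t0, $t0, 1: $t0=7-1=6
cmp $t0, 0  (cmp 6,0)
bne loop: taken
after add $t1, $t1, $t0: $t1=19+6=25
after xor $t1, $t1, 3: $t1=25^3=26
after sub $t0, $t0, 1: $t0=6-1=5
cmp $t0, 0  (cmp 5,0)
bne loop: taken
after add $t1, $t1, $t0: $t1=26+5=31
after xor $t1, $t1, 3: $t1=31^3=28
after sub $t0, $t0, 1: $t0=5-1=4
cmp $t0, 0  (cmp 4,0)
bne loop: taken
after add $t1, $t1, $t0: $t1=28+4=32
after xor $t1, $t1, 3: $t1=32^3=35
after sub $t0, $t0, 1: $t0=4-1=3
cmp $t0, 0  (cmp 3,0)
bne loop: taken
after add $t1, $t1, $t0: $t1=35+3=38
after xor $t1, $t1, 3: $t1=38^3=37
after sub $t0, $t0, 1: $t0=3-1=2
cmp $t0, 0  (cmp 2,0)
bne loop: taken
after add $t1, $t1, $t0: $t1=37+2=39
after xor $t1, $t1, 3: $t1=39^3=36
after sub $t0, $t0, 1: $t0=2-1=1
cmp $t0, 0  (cmp 1,0)
bne loop: taken
after add $t1, $t1, $t0: $t1=36+1=37
after xor $t1, $t1, 3: $t1=37^3=38
after sub $t0, $t0, 1: $t0=1-1=0
cmp $t0, 0  (cmp 0,0)
bne loop: not taken
halt.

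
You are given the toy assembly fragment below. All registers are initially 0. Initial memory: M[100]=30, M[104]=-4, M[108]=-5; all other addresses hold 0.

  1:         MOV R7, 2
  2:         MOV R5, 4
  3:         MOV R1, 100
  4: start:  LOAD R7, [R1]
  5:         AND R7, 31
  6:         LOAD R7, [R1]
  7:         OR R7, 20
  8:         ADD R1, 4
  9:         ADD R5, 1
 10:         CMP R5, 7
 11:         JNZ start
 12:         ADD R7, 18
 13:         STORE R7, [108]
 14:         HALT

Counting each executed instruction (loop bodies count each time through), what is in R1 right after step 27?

MOV R7, 2 → R7=2
MOV R5, 4 → R5=4
MOV R1, 100 → R1=100
LOAD R7, [R1] → R7=M[100]=30
AND R7, 31 → R7=30&31=30
LOAD R7, [R1] → R7=M[100]=30
OR R7, 20 → R7=30|20=30
ADD R1, 4 → R1=100+4=104
ADD R5, 1 → R5=4+1=5
CMP R5, 7  (cmp 5,7)
JNZ start: taken
LOAD R7, [R1] → R7=M[104]=-4
AND R7, 31 → R7=(-4)&31=28
LOAD R7, [R1] → R7=M[104]=-4
OR R7, 20 → R7=(-4)|20=-4
ADD R1, 4 → R1=104+4=108
ADD R5, 1 → R5=5+1=6
CMP R5, 7  (cmp 6,7)
JNZ start: taken
LOAD R7, [R1] → R7=M[108]=-5
AND R7, 31 → R7=(-5)&31=27
LOAD R7, [R1] → R7=M[108]=-5
OR R7, 20 → R7=(-5)|20=-1
ADD R1, 4 → R1=108+4=112
ADD R5, 1 → R5=6+1=7
CMP R5, 7  (cmp 7,7)
JNZ start: not taken
After step 27: R1 = 112.

112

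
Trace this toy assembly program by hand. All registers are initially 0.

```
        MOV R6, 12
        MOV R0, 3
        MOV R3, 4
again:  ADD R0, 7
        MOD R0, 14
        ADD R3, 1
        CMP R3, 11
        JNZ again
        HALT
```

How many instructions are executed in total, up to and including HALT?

MOV R6, 12 → R6=12
MOV R0, 3 → R0=3
MOV R3, 4 → R3=4
ADD R0, 7 → R0=3+7=10
MOD R0, 14 → R0=10%14=10
ADD R3, 1 → R3=4+1=5
CMP R3, 11  (cmp 5,11)
JNZ again: taken
ADD R0, 7 → R0=10+7=17
MOD R0, 14 → R0=17%14=3
ADD R3, 1 → R3=5+1=6
CMP R3, 11  (cmp 6,11)
JNZ again: taken
ADD R0, 7 → R0=3+7=10
MOD R0, 14 → R0=10%14=10
ADD R3, 1 → R3=6+1=7
CMP R3, 11  (cmp 7,11)
JNZ again: taken
ADD R0, 7 → R0=10+7=17
MOD R0, 14 → R0=17%14=3
ADD R3, 1 → R3=7+1=8
CMP R3, 11  (cmp 8,11)
JNZ again: taken
ADD R0, 7 → R0=3+7=10
MOD R0, 14 → R0=10%14=10
ADD R3, 1 → R3=8+1=9
CMP R3, 11  (cmp 9,11)
JNZ again: taken
ADD R0, 7 → R0=10+7=17
MOD R0, 14 → R0=17%14=3
ADD R3, 1 → R3=9+1=10
CMP R3, 11  (cmp 10,11)
JNZ again: taken
ADD R0, 7 → R0=3+7=10
MOD R0, 14 → R0=10%14=10
ADD R3, 1 → R3=10+1=11
CMP R3, 11  (cmp 11,11)
JNZ again: not taken
halt.
Total executed instructions: 39.

39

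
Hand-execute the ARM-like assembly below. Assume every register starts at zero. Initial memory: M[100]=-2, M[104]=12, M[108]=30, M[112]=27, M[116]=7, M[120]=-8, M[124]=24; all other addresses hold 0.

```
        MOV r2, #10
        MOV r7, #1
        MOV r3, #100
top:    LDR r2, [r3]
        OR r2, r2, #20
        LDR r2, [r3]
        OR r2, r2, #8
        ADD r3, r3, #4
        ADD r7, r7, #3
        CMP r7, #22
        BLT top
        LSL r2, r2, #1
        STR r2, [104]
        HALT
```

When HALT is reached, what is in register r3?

128

r2=10
r7=1
r3=100
r2=M[100]=-2
r2=(-2)|20=-2
r2=M[100]=-2
r2=(-2)|8=-2
r3=100+4=104
r7=1+3=4
CMP r7, #22  (cmp 4,22)
BLT top: taken
r2=M[104]=12
r2=12|20=28
r2=M[104]=12
r2=12|8=12
r3=104+4=108
r7=4+3=7
CMP r7, #22  (cmp 7,22)
BLT top: taken
r2=M[108]=30
r2=30|20=30
r2=M[108]=30
r2=30|8=30
r3=108+4=112
r7=7+3=10
CMP r7, #22  (cmp 10,22)
BLT top: taken
r2=M[112]=27
r2=27|20=31
r2=M[112]=27
r2=27|8=27
r3=112+4=116
r7=10+3=13
CMP r7, #22  (cmp 13,22)
BLT top: taken
r2=M[116]=7
r2=7|20=23
r2=M[116]=7
r2=7|8=15
r3=116+4=120
r7=13+3=16
CMP r7, #22  (cmp 16,22)
BLT top: taken
r2=M[120]=-8
r2=(-8)|20=-4
r2=M[120]=-8
r2=(-8)|8=-8
r3=120+4=124
r7=16+3=19
CMP r7, #22  (cmp 19,22)
BLT top: taken
r2=M[124]=24
r2=24|20=28
r2=M[124]=24
r2=24|8=24
r3=124+4=128
r7=19+3=22
CMP r7, #22  (cmp 22,22)
BLT top: not taken
r2=24<<1=48
STR r2, [104] → M[104]=48
halt.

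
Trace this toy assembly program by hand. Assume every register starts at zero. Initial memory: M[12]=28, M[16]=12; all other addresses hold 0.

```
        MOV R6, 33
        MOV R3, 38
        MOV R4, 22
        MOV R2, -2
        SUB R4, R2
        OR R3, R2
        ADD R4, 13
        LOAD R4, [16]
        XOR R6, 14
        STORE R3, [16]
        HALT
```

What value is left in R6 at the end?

MOV R6, 33 → R6=33
MOV R3, 38 → R3=38
MOV R4, 22 → R4=22
MOV R2, -2 → R2=-2
SUB R4, R2 → R4=22-(-2)=24
OR R3, R2 → R3=38|(-2)=-2
ADD R4, 13 → R4=24+13=37
LOAD R4, [16] → R4=M[16]=12
XOR R6, 14 → R6=33^14=47
STORE R3, [16] → M[16]=-2
halt.

47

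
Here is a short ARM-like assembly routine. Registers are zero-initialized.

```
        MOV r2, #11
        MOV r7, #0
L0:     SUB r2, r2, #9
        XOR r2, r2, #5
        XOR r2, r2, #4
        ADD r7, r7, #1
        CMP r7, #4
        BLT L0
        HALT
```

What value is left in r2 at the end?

-21

MOV r2, #11 → r2=11
MOV r7, #0 → r7=0
SUB r2, r2, #9 → r2=11-9=2
XOR r2, r2, #5 → r2=2^5=7
XOR r2, r2, #4 → r2=7^4=3
ADD r7, r7, #1 → r7=0+1=1
CMP r7, #4  (cmp 1,4)
BLT L0: taken
SUB r2, r2, #9 → r2=3-9=-6
XOR r2, r2, #5 → r2=(-6)^5=-1
XOR r2, r2, #4 → r2=(-1)^4=-5
ADD r7, r7, #1 → r7=1+1=2
CMP r7, #4  (cmp 2,4)
BLT L0: taken
SUB r2, r2, #9 → r2=(-5)-9=-14
XOR r2, r2, #5 → r2=(-14)^5=-9
XOR r2, r2, #4 → r2=(-9)^4=-13
ADD r7, r7, #1 → r7=2+1=3
CMP r7, #4  (cmp 3,4)
BLT L0: taken
SUB r2, r2, #9 → r2=(-13)-9=-22
XOR r2, r2, #5 → r2=(-22)^5=-17
XOR r2, r2, #4 → r2=(-17)^4=-21
ADD r7, r7, #1 → r7=3+1=4
CMP r7, #4  (cmp 4,4)
BLT L0: not taken
halt.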